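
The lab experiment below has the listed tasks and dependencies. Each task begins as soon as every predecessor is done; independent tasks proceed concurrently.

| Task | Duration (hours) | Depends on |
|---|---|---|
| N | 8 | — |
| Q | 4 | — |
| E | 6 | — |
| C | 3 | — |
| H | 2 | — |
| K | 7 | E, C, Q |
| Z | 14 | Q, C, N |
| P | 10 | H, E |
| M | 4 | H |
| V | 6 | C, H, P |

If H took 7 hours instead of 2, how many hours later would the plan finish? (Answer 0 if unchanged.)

Actual critical path: N→Z = 8+14 = 22 ⇒ 22 hours.
The longest path through H is only 18 hours, so H has float 4.
Now H→P→V = 7+10+6 = 23 is longest, so the finish becomes 23 hours.
Change in finish: 23 − 22 = +1 hours.

1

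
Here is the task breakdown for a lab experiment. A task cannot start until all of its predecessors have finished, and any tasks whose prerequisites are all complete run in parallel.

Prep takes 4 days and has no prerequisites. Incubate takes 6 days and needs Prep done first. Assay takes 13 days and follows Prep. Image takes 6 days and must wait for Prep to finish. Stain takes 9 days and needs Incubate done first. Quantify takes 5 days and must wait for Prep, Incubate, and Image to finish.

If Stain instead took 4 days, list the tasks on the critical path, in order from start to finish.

As given, the longest chain is Prep→Incubate→Stain = 4+6+9 = 19, so the finish is 19 days.
Stain is on the critical path; changing it to 4 makes that path 14 days.
New critical path: Prep→Assay = 4+13 = 17 ⇒ 17 days.

Prep, Assay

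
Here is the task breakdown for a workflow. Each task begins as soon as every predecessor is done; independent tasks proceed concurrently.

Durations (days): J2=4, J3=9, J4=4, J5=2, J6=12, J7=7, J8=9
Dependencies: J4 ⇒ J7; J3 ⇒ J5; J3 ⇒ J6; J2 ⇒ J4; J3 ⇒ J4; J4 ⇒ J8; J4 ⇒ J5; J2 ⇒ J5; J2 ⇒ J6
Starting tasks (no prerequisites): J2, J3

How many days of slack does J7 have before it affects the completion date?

Critical path: J3→J4→J8 = 9+4+9 = 22, so the finish is 22 days.
J7 finishes as early as 20 and must finish by 22.
Slack of J7 = 15 − 13 = 2 days.

2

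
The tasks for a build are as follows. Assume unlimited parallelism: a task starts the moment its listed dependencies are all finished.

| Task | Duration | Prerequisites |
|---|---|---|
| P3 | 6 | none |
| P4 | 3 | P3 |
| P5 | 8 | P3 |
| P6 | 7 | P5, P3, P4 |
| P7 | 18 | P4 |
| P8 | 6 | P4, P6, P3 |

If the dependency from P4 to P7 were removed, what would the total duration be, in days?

27

Before: longest chain P3→P4→P7 = 6+3+18 = 27, finish 27.
Without P4→P7, P7's earliest start moves from 9 to 0.
After: P3→P5→P6→P8 = 6+8+7+6 = 27 → 27 days.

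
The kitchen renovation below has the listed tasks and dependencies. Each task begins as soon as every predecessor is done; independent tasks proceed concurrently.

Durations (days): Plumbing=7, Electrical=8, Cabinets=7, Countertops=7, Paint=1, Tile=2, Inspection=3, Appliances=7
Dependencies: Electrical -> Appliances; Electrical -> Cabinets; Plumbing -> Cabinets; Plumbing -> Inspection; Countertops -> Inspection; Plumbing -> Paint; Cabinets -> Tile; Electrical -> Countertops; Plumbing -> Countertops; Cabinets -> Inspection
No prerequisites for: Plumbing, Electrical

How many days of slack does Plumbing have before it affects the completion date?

Electrical→Cabinets→Inspection = 8+7+3 = 18 sets the makespan at 18 days.
Plumbing finishes as early as 7 and must finish by 8.
Slack of Plumbing = 1 − 0 = 1 day.

1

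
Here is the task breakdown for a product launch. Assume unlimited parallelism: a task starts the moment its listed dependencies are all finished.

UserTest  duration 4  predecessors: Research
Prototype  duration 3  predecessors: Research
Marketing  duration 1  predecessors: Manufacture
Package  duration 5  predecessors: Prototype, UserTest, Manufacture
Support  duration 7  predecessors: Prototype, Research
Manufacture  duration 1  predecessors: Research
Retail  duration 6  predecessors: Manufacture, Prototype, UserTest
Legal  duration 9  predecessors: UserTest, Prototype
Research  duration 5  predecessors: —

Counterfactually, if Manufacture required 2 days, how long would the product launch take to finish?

As given, the longest chain is Research→UserTest→Legal = 5+4+9 = 18, so the finish is 18 days.
Manufacture has 6 days of float (longest path through it is 12).
That remains the longest chain; total 18 days.

18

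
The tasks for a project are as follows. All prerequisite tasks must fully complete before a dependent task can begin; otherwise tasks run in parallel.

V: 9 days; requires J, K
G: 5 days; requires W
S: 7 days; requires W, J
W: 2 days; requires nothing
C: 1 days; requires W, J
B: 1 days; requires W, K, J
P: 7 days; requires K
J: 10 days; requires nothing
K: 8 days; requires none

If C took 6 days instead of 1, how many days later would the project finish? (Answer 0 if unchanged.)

0

Actual critical path: J→V = 10+9 = 19 ⇒ 19 days.
C is off the critical path — its longest chain is 11 days, giving 8 of slack.
No other chain overtakes it, so the finish is 19 days.
Change in finish: 19 − 19 = +0 days.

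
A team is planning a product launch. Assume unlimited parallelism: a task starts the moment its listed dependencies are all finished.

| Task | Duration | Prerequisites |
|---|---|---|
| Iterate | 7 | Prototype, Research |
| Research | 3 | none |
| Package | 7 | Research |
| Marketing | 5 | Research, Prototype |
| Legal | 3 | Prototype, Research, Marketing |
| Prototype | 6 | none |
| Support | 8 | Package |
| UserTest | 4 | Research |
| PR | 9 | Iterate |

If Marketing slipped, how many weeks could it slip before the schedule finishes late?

The longest chain is Prototype→Iterate→PR = 6+7+9 = 22; overall finish 22 weeks.
The longest chain containing Marketing totals 14 weeks.
Float = 22 − 14 = 8.

8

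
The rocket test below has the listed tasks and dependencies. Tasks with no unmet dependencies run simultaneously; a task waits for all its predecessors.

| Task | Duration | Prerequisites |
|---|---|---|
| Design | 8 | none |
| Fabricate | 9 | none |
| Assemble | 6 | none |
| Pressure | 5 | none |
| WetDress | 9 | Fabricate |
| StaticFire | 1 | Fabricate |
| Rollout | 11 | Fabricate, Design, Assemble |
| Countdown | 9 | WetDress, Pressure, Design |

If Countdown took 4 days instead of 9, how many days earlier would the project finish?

5

Critical path before the change: Fabricate→WetDress→Countdown = 9+9+9 = 27 giving 27 days.
Since Countdown is critical, the -5 change carries straight to that chain (now 22 days).
No other chain overtakes it, so the finish is 22 days.
Change in finish: 22 − 27 = -5 days.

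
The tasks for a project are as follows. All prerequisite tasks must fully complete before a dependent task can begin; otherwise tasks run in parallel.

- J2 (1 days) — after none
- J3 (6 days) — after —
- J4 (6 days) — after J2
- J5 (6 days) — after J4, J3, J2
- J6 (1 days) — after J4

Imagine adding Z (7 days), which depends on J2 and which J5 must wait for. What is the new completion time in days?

14

Originally the job takes 13 days.
With Z inserted, J5 now waits for max(J4, J3, J2, Z).
New critical path: J2→Z→J5 = 1+7+6 = 14 ⇒ 14 days.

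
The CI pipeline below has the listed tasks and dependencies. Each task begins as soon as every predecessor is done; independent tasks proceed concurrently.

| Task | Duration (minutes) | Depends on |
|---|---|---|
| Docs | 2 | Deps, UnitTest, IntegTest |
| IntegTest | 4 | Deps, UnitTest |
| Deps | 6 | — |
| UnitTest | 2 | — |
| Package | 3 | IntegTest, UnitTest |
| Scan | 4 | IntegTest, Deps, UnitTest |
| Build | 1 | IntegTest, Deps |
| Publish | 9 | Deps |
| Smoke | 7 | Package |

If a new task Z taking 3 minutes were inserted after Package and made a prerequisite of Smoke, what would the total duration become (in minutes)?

Originally the job takes 20 minutes.
With Z inserted, Smoke now waits for max(Package, Z).
New critical path: Deps→IntegTest→Package→Z→Smoke = 6+4+3+3+7 = 23 ⇒ 23 minutes.

23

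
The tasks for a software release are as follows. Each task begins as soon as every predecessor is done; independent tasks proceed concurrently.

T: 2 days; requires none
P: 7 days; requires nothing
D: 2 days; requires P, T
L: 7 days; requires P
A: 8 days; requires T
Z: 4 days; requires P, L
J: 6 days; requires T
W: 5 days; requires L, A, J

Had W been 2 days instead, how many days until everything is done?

18

As given, the longest chain is P→L→W = 7+7+5 = 19, so the finish is 19 days.
W is on the critical path; changing it to 2 makes that path 16 days.
The binding chain switches to P→L→Z = 7+7+4 = 18; finish 18 days.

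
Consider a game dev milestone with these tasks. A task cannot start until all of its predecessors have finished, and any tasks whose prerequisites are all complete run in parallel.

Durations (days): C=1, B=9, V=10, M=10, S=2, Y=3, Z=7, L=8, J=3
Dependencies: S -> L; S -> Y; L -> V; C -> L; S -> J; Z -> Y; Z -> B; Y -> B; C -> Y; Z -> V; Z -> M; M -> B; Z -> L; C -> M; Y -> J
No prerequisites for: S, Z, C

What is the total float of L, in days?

1

The longest chain is Z→M→B = 7+10+9 = 26; overall finish 26 days.
Longest path through L: 25 days (earliest finish 15, latest finish 16).
So L can slip 16 − 15 = 1 day.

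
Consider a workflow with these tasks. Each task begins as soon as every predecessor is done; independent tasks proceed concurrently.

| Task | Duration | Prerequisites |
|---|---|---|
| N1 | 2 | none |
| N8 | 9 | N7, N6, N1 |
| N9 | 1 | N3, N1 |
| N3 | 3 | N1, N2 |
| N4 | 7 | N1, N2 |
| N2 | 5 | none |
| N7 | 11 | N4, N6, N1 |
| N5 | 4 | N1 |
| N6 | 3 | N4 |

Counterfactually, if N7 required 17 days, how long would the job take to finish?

As given, the longest chain is N2→N4→N6→N7→N8 = 5+7+3+11+9 = 35, so the finish is 35 days.
N7 lies on that path, so at 17 days the path becomes 41 days.
The critical path is still N2→N4→N6→N7→N8; finish is now 41 days.

41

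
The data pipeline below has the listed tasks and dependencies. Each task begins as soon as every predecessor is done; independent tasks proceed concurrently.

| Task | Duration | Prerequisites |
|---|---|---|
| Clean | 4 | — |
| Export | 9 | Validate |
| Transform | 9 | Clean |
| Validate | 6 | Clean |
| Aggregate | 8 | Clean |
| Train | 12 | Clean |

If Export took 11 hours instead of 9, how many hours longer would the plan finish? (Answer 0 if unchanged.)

As given, the longest chain is Clean→Validate→Export = 4+6+9 = 19, so the finish is 19 hours.
Export is on the critical path; changing it to 11 makes that path 21 hours.
No other chain overtakes it, so the finish is 21 hours.
Change in finish: 21 − 19 = +2 hours.

2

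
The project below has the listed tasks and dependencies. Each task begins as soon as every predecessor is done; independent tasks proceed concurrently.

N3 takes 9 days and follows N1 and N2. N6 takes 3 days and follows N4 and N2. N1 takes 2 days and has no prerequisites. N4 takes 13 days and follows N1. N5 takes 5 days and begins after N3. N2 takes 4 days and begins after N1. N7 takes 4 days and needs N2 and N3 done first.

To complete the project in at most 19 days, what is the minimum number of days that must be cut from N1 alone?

Current finish: 20 days; target: 19.
N1 is on every critical path, so each day cut from N1 cuts the finish by one (this holds down to a finish of 19).
Need 20 − 19 = 1 day off N1 → N1 becomes 1 day, finish becomes 19.

1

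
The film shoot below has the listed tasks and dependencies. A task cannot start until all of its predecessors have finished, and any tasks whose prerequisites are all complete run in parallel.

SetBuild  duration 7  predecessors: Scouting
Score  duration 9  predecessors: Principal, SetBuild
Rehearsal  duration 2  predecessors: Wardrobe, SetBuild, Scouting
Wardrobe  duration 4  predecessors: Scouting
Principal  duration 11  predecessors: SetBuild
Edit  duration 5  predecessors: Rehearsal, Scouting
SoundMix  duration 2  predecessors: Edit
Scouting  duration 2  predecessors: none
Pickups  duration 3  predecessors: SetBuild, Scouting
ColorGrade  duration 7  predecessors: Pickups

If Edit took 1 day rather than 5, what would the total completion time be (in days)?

Actual critical path: Scouting→SetBuild→Principal→Score = 2+7+11+9 = 29 ⇒ 29 days.
Edit has 11 days of float (longest path through it is 18).
That remains the longest chain; total 29 days.

29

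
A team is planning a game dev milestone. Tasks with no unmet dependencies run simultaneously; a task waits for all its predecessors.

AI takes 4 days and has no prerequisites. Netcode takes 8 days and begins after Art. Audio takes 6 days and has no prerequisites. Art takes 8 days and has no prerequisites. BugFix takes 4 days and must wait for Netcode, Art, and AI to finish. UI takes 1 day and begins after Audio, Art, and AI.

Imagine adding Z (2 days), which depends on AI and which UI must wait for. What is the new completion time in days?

20

Originally the schedule takes 20 days.
With Z inserted, UI now waits for max(Audio, Art, AI, Z).
New critical path: Art→Netcode→BugFix = 8+8+4 = 20 ⇒ 20 days.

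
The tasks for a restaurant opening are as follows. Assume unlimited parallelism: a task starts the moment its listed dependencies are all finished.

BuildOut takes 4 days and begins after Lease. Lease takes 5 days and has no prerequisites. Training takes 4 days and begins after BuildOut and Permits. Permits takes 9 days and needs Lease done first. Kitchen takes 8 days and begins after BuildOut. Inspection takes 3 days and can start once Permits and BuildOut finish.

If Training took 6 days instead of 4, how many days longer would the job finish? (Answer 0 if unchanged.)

2

Actual critical path: Lease→Permits→Training = 5+9+4 = 18 ⇒ 18 days.
Training is on the critical path; changing it to 6 makes that path 20 days.
The critical path is still Lease→Permits→Training; finish is now 20 days.
Change in finish: 20 − 18 = +2 days.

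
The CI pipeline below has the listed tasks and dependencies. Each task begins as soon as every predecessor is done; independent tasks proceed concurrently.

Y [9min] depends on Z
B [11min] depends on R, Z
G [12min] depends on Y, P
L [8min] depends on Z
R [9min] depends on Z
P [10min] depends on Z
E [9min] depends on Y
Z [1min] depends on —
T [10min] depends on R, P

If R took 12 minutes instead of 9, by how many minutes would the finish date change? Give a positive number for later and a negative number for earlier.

1

The binding path is Z→P→G = 1+10+12 = 23; finish at 23 minutes.
R is off the critical path — its longest chain is 21 minutes, giving 2 of slack.
Now Z→R→B = 1+12+11 = 24 is longest, so the finish becomes 24 minutes.
Change in finish: 24 − 23 = +1 minutes.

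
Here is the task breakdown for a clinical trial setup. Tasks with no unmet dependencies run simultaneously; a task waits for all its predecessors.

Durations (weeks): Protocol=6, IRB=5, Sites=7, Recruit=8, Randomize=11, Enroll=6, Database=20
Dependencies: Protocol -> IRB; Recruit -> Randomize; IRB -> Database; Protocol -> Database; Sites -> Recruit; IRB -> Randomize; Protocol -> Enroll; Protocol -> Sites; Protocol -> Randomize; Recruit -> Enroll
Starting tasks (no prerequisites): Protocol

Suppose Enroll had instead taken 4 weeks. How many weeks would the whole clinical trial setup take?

As given, the longest chain is Protocol→Sites→Recruit→Randomize = 6+7+8+11 = 32, so the finish is 32 weeks.
Enroll has 5 weeks of float (longest path through it is 27).
No other chain overtakes it, so the finish is 32 weeks.

32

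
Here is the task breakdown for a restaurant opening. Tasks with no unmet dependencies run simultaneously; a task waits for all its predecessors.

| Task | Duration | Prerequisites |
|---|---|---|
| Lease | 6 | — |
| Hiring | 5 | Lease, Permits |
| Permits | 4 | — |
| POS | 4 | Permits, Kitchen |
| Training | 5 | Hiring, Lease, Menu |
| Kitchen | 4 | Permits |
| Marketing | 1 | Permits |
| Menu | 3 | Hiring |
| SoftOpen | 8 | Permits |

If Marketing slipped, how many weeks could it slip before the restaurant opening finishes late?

14

Lease→Hiring→Menu→Training = 6+5+3+5 = 19 sets the makespan at 19 weeks.
Longest path through Marketing: 5 weeks (earliest finish 5, latest finish 19).
So Marketing can slip 19 − 5 = 14 weeks.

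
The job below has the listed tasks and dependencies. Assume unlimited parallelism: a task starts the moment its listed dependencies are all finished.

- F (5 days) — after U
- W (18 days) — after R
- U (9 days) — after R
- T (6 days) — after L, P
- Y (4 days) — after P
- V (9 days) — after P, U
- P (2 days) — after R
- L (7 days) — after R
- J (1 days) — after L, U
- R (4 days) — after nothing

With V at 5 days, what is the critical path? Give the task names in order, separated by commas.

Critical path before the change: R→U→V = 4+9+9 = 22 giving 22 days.
V lies on that path, so at 5 days the path becomes 18 days.
New critical path: R→W = 4+18 = 22 ⇒ 22 days.

R, W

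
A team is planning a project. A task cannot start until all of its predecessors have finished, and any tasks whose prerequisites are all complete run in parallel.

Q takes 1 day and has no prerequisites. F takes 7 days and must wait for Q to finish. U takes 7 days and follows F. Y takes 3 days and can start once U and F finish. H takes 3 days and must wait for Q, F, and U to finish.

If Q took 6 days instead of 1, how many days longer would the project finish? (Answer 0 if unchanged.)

5

As given, the longest chain is Q→F→U→Y = 1+7+7+3 = 18, so the finish is 18 days.
Q is on the critical path; changing it to 6 makes that path 23 days.
That remains the longest chain; total 23 days.
Change in finish: 23 − 18 = +5 days.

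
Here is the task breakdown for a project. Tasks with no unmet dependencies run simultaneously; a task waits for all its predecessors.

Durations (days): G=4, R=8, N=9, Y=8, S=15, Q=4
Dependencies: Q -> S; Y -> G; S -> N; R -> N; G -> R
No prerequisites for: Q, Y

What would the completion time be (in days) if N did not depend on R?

With the dependency in place, Y→G→R→N = 8+4+8+9 = 29 sets the finish at 29 days.
Without R→N, N's earliest start moves from 20 to 19.
New critical path: Q→S→N = 4+15+9 = 28 ⇒ 28 days.

28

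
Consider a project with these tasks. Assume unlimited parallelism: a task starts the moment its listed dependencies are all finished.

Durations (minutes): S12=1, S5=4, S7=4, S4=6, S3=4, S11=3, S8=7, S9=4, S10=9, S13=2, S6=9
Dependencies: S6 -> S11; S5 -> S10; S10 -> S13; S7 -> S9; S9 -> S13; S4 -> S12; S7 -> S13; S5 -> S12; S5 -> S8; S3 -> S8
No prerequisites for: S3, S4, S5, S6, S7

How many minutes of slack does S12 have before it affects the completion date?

The longest chain is S5→S10→S13 = 4+9+2 = 15; overall finish 15 minutes.
S12 finishes as early as 7 and must finish by 15.
Float = 15 − 7 = 8.

8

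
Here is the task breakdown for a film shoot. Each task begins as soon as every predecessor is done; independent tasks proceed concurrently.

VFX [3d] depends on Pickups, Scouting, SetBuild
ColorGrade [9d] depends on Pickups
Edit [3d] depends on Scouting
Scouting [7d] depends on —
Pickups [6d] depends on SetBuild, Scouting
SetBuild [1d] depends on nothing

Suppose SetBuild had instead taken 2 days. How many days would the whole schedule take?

22

Baseline: Scouting→Pickups→ColorGrade = 7+6+9 = 22 → 22 days.
The longest path through SetBuild is only 16 days, so SetBuild has float 6.
The critical path is still Scouting→Pickups→ColorGrade; finish is now 22 days.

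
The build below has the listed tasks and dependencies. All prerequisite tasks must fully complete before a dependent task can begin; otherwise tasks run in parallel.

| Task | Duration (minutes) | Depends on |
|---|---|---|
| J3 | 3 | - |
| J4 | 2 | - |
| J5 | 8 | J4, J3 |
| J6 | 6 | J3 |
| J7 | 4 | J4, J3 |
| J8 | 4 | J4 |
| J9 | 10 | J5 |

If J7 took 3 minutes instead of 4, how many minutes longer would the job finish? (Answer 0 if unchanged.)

0

As given, the longest chain is J3→J5→J9 = 3+8+10 = 21, so the finish is 21 minutes.
J7 has 14 minutes of float (longest path through it is 7).
No other chain overtakes it, so the finish is 21 minutes.
Change in finish: 21 − 21 = +0 minutes.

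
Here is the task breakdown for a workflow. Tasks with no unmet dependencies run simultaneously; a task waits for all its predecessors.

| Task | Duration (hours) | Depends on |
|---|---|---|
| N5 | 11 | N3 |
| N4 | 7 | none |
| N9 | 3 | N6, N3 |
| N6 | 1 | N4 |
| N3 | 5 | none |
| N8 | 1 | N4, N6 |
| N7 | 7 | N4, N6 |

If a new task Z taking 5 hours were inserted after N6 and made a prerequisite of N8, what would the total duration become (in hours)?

Originally the job takes 16 hours.
With Z inserted, N8 now waits for max(N4, N6, Z).
New critical path: N3→N5 = 5+11 = 16 ⇒ 16 hours.

16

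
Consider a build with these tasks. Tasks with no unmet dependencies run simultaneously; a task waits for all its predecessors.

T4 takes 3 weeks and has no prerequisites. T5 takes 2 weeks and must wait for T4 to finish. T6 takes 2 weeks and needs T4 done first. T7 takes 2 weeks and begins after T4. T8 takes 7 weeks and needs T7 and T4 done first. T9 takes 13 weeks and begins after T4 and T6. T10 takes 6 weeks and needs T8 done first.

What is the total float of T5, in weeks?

The longest chain is T4→T6→T9 = 3+2+13 = 18; overall finish 18 weeks.
T5 finishes as early as 5 and must finish by 18.
Slack of T5 = 16 − 3 = 13 weeks.

13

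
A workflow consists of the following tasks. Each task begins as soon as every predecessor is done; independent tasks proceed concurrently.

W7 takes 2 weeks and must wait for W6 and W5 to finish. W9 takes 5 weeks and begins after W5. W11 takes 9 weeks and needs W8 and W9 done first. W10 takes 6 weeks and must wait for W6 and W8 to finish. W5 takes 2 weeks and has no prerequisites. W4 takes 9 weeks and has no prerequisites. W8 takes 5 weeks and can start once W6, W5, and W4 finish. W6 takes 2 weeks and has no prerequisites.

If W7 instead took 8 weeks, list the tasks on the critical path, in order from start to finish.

W4, W8, W11

Actual critical path: W4→W8→W11 = 9+5+9 = 23 ⇒ 23 weeks.
W7 has 19 weeks of float (longest path through it is 4).
That remains the longest chain; total 23 weeks.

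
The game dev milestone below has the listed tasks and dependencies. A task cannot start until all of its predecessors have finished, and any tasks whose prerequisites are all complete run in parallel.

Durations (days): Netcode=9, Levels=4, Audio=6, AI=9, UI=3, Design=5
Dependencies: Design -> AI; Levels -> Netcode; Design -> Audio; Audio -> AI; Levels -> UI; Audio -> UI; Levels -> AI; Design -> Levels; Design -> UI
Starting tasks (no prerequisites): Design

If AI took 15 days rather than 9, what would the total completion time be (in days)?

26

Baseline: Design→Audio→AI = 5+6+9 = 20 → 20 days.
AI is on the critical path; changing it to 15 makes that path 26 days.
The critical path is still Design→Audio→AI; finish is now 26 days.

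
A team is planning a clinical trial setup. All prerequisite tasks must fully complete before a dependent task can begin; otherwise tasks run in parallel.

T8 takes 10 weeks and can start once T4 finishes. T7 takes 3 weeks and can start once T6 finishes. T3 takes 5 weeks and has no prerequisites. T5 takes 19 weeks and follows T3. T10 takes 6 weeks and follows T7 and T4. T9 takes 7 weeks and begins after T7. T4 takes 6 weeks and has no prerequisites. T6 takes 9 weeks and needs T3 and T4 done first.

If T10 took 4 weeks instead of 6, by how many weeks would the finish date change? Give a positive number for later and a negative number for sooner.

Actual critical path: T4→T6→T7→T9 = 6+9+3+7 = 25 ⇒ 25 weeks.
T10 has 1 week of float (longest path through it is 24).
No other chain overtakes it, so the finish is 25 weeks.
Change in finish: 25 − 25 = +0 weeks.

0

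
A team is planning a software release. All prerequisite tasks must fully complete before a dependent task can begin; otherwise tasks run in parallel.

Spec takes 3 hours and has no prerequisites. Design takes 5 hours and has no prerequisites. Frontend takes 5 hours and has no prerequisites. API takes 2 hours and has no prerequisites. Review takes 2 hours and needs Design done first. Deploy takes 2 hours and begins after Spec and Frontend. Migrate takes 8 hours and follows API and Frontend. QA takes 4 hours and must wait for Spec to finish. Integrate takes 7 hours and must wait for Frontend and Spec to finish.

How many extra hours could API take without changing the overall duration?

3

Frontend→Migrate = 5+8 = 13 sets the makespan at 13 hours.
The longest chain containing API totals 10 hours.
Float = 13 − 10 = 3.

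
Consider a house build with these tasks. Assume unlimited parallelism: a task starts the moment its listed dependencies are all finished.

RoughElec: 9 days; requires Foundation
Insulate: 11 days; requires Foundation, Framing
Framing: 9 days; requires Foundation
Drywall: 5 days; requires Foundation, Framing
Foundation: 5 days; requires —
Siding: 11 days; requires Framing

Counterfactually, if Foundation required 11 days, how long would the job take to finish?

31

As given, the longest chain is Foundation→Framing→Insulate = 5+9+11 = 25, so the finish is 25 days.
Foundation is on the critical path; changing it to 11 makes that path 31 days.
No other chain overtakes it, so the finish is 31 days.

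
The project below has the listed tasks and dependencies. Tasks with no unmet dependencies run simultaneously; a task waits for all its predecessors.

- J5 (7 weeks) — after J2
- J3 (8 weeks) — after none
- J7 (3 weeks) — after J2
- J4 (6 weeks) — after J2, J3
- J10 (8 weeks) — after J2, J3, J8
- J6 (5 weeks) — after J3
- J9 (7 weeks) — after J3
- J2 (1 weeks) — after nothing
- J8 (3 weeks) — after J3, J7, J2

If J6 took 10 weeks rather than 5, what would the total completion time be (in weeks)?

Critical path before the change: J3→J8→J10 = 8+3+8 = 19 giving 19 weeks.
The longest path through J6 is only 13 weeks, so J6 has float 6.
That remains the longest chain; total 19 weeks.

19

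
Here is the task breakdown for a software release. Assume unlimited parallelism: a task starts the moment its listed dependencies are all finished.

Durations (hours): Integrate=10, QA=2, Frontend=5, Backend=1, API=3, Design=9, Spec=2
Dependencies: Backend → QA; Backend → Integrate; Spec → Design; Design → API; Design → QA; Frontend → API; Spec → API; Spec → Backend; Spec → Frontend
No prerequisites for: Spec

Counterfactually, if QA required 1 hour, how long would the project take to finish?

14

The binding path is Spec→Design→API = 2+9+3 = 14; finish at 14 hours.
QA is off the critical path — its longest chain is 13 hours, giving 1 of slack.
No other chain overtakes it, so the finish is 14 hours.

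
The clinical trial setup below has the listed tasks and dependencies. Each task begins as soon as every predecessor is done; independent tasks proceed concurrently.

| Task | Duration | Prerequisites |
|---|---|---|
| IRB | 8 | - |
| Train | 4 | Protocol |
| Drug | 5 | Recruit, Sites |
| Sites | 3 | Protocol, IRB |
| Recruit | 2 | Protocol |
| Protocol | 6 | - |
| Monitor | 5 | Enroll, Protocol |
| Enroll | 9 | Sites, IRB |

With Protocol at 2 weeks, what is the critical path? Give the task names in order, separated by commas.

The binding path is IRB→Sites→Enroll→Monitor = 8+3+9+5 = 25; finish at 25 weeks.
The longest path through Protocol is only 23 weeks, so Protocol has float 2.
No other chain overtakes it, so the finish is 25 weeks.

IRB, Sites, Enroll, Monitor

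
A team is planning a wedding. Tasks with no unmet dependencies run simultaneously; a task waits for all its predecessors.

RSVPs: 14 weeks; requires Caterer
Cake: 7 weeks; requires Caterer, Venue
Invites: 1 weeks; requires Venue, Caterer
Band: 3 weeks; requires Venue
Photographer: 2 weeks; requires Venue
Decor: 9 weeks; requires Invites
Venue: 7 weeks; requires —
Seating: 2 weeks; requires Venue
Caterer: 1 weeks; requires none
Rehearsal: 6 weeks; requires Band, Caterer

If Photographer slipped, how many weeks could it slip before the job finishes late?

8

Venue→Invites→Decor = 7+1+9 = 17 sets the makespan at 17 weeks.
The longest chain containing Photographer totals 9 weeks.
Slack of Photographer = 15 − 7 = 8 weeks.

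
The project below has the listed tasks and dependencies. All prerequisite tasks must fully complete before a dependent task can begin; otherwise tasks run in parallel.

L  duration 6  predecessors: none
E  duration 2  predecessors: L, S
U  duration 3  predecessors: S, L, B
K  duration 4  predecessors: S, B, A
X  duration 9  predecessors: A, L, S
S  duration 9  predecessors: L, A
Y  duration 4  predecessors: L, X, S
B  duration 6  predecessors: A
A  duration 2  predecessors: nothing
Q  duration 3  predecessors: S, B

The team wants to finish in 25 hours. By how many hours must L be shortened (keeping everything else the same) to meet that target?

3

Current finish: 28 hours; target: 25.
L is on every critical path, so each hour cut from L cuts the finish by one (this holds down to a finish of 24).
Need 28 − 25 = 3 hours off L → L becomes 3 hours, finish becomes 25.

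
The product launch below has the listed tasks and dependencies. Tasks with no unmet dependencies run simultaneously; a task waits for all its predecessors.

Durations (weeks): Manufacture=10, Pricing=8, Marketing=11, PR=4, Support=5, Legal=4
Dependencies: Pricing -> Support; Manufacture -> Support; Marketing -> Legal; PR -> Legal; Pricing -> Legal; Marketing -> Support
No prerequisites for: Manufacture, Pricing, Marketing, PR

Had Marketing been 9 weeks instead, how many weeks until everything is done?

Baseline: Marketing→Support = 11+5 = 16 → 16 weeks.
Marketing lies on that path, so at 9 weeks the path becomes 14 weeks.
The binding chain switches to Manufacture→Support = 10+5 = 15; finish 15 weeks.

15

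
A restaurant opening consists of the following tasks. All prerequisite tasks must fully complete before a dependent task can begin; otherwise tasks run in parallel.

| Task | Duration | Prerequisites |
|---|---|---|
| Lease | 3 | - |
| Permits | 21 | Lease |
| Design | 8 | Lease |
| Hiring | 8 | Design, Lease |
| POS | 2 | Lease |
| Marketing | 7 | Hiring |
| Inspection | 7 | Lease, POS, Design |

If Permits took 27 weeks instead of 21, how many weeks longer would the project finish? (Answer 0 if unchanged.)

Actual critical path: Lease→Design→Hiring→Marketing = 3+8+8+7 = 26 ⇒ 26 weeks.
Permits has 2 weeks of float (longest path through it is 24).
New critical path: Lease→Permits = 3+27 = 30 ⇒ 30 weeks.
Change in finish: 30 − 26 = +4 weeks.

4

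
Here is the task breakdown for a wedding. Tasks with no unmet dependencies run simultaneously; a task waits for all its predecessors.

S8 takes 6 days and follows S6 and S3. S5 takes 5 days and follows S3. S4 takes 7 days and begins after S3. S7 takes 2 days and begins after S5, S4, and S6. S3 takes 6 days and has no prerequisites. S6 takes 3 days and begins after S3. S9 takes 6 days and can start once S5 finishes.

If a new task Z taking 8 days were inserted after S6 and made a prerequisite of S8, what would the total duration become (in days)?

Originally the wedding takes 17 days.
With Z inserted, S8 now waits for max(S6, S3, Z).
New critical path: S3→S6→Z→S8 = 6+3+8+6 = 23 ⇒ 23 days.

23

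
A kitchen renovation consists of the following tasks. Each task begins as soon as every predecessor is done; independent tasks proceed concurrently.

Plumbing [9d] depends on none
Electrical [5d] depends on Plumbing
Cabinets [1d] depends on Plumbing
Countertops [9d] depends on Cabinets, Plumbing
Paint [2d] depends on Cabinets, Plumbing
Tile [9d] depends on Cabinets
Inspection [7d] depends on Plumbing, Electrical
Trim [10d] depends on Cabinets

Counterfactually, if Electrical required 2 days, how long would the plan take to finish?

Baseline: Plumbing→Electrical→Inspection = 9+5+7 = 21 → 21 days.
Electrical lies on that path, so at 2 days the path becomes 18 days.
The binding chain switches to Plumbing→Cabinets→Trim = 9+1+10 = 20; finish 20 days.

20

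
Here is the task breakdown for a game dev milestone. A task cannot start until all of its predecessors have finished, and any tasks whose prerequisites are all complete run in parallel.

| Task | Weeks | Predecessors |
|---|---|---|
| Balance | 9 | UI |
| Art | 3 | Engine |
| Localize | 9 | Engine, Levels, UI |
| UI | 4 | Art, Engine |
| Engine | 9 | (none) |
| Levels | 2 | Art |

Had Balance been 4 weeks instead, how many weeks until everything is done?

Critical path before the change: Engine→Art→UI→Balance = 9+3+4+9 = 25 giving 25 weeks.
Balance lies on that path, so at 4 weeks the path becomes 20 weeks.
New critical path: Engine→Art→UI→Localize = 9+3+4+9 = 25 ⇒ 25 weeks.

25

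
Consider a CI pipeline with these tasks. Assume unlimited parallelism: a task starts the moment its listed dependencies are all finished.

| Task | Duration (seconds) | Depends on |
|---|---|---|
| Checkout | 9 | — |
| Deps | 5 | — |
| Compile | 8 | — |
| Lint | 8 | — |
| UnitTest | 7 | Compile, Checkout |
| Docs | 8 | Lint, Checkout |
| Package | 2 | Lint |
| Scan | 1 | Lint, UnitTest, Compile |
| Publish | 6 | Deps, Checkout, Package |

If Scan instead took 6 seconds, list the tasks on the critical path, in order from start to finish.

Checkout, UnitTest, Scan

Critical path before the change: Checkout→UnitTest→Scan = 9+7+1 = 17 giving 17 seconds.
Since Scan is critical, the +5 change carries straight to that chain (now 22 seconds).
That remains the longest chain; total 22 seconds.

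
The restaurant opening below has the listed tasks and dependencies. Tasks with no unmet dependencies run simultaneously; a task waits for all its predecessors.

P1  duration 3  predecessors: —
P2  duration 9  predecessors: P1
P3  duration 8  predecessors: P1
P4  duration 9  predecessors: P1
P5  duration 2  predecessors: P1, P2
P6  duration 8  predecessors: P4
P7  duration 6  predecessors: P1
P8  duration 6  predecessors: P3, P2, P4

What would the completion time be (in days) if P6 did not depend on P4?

With the dependency in place, P1→P4→P6 = 3+9+8 = 20 sets the finish at 20 days.
Without P4→P6, P6's earliest start moves from 12 to 0.
New critical path: P1→P2→P8 = 3+9+6 = 18 ⇒ 18 days.

18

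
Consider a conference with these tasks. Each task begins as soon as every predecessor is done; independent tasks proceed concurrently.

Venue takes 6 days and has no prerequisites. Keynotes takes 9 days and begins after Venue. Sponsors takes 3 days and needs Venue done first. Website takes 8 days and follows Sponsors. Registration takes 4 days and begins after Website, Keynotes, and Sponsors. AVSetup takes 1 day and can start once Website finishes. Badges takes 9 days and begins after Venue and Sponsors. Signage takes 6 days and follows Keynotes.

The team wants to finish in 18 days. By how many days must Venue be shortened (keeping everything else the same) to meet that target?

Current finish: 21 days; target: 18.
Venue is on every critical path, so each day cut from Venue cuts the finish by one (this holds down to a finish of 16).
Need 21 − 18 = 3 days off Venue → Venue becomes 3 days, finish becomes 18.

3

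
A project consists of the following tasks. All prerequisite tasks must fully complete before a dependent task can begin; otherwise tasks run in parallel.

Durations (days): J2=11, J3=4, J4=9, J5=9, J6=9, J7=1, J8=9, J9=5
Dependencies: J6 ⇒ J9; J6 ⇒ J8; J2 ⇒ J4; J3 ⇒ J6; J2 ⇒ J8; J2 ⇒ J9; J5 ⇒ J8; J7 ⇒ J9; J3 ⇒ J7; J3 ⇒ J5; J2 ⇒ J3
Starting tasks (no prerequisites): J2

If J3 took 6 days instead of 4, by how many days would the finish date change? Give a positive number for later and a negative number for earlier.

2

Actual critical path: J2→J3→J5→J8 = 11+4+9+9 = 33 ⇒ 33 days.
J3 lies on that path, so at 6 days the path becomes 35 days.
The critical path is still J2→J3→J5→J8; finish is now 35 days.
Change in finish: 35 − 33 = +2 days.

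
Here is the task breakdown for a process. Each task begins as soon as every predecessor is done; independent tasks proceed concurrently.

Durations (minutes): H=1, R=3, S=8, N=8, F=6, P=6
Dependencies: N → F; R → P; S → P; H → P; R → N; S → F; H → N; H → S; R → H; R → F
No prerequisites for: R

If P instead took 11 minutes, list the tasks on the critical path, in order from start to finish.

Critical path before the change: R→H→S→P = 3+1+8+6 = 18 giving 18 minutes.
Since P is critical, the +5 change carries straight to that chain (now 23 minutes).
No other chain overtakes it, so the finish is 23 minutes.

R, H, S, P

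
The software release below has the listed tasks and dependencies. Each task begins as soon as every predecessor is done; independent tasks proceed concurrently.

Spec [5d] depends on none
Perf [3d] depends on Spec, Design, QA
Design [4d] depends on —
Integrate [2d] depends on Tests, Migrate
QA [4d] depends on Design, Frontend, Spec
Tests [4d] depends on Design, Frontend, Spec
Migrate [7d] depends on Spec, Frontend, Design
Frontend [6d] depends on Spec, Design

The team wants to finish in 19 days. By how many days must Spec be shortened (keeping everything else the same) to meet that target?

Current finish: 20 days; target: 19.
Spec is on every critical path, so each day cut from Spec cuts the finish by one (this holds down to a finish of 19).
Need 20 − 19 = 1 day off Spec → Spec becomes 4 days, finish becomes 19.

1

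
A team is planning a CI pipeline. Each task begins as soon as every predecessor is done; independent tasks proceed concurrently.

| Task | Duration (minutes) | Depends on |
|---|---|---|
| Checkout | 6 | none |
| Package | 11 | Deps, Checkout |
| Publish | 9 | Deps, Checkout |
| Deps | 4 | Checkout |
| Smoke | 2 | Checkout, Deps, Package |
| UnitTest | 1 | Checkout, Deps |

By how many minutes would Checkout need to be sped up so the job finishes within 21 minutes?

Current finish: 23 minutes; target: 21.
Checkout is on every critical path, so each minute cut from Checkout cuts the finish by one (this holds down to a finish of 18).
Need 23 − 21 = 2 minutes off Checkout → Checkout becomes 4 minutes, finish becomes 21.

2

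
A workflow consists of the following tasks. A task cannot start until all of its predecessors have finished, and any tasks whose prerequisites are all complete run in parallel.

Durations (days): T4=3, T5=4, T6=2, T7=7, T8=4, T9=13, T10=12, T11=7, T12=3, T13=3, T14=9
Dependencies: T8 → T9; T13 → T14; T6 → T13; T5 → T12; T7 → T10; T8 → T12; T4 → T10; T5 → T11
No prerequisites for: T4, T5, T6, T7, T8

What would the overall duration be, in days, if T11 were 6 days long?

As given, the longest chain is T7→T10 = 7+12 = 19, so the finish is 19 days.
T11 has 8 days of float (longest path through it is 11).
No other chain overtakes it, so the finish is 19 days.

19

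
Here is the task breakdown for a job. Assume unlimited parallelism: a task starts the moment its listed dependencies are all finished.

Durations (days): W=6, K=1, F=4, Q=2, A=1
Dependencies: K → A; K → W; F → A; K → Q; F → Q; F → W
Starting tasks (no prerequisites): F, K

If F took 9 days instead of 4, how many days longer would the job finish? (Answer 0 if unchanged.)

5

Actual critical path: F→W = 4+6 = 10 ⇒ 10 days.
Since F is critical, the +5 change carries straight to that chain (now 15 days).
The critical path is still F→W; finish is now 15 days.
Change in finish: 15 − 10 = +5 days.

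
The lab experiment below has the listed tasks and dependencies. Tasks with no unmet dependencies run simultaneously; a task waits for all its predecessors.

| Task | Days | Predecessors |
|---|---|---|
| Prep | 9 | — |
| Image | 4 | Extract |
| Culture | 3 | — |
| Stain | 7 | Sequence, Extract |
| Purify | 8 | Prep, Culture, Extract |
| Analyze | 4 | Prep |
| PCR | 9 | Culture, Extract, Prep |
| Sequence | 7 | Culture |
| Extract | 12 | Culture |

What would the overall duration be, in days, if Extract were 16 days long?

As given, the longest chain is Culture→Extract→PCR = 3+12+9 = 24, so the finish is 24 days.
Extract is on the critical path; changing it to 16 makes that path 28 days.
The critical path is still Culture→Extract→PCR; finish is now 28 days.

28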